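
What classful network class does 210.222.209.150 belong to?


First octet: 210
Binary: 11010010
110xxxxx -> Class C (192-223)
Class C, default mask 255.255.255.0 (/24)


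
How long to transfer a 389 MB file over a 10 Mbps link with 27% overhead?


Effective throughput = 10 * (1 - 27/100) = 7.3 Mbps
File size in Mb = 389 * 8 = 3112 Mb
Time = 3112 / 7.3
Time = 426.3014 seconds


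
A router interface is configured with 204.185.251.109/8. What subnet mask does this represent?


/8 means 8 network bits, 24 host bits
Binary: 11111111000000000000000000000000
Mask: 255.0.0.0


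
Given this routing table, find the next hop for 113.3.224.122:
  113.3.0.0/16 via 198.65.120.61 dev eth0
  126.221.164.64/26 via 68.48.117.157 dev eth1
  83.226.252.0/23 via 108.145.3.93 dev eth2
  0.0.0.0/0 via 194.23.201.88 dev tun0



Longest prefix match for 113.3.224.122:
  /16 113.3.0.0: MATCH
  /26 126.221.164.64: no
  /23 83.226.252.0: no
  /0 0.0.0.0: MATCH
Selected: next-hop 198.65.120.61 via eth0 (matched /16)


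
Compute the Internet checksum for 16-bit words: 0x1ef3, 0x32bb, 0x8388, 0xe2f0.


Sum all words (with carry folding):
+ 0x1ef3 = 0x1ef3
+ 0x32bb = 0x51ae
+ 0x8388 = 0xd536
+ 0xe2f0 = 0xb827
One's complement: ~0xb827
Checksum = 0x47d8


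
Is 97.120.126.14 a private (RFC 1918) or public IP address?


RFC 1918 private ranges:
  10.0.0.0/8 (10.0.0.0 - 10.255.255.255)
  172.16.0.0/12 (172.16.0.0 - 172.31.255.255)
  192.168.0.0/16 (192.168.0.0 - 192.168.255.255)
Public (not in any RFC 1918 range)


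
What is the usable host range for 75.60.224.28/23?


Network: 75.60.224.0
Broadcast: 75.60.225.255
First usable = network + 1
Last usable = broadcast - 1
Range: 75.60.224.1 to 75.60.225.254


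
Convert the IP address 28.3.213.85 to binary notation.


28 = 00011100
3 = 00000011
213 = 11010101
85 = 01010101
Binary: 00011100.00000011.11010101.01010101


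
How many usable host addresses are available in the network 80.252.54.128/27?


Host bits = 32 - 27 = 5
Total addresses = 2^5 = 32
Usable = total - 2 (network and broadcast)
Usable hosts: 30


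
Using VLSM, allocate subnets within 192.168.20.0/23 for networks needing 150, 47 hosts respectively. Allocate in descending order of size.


150 hosts -> /24 (254 usable): 192.168.20.0/24
47 hosts -> /26 (62 usable): 192.168.21.0/26
Allocation: 192.168.20.0/24 (150 hosts, 254 usable); 192.168.21.0/26 (47 hosts, 62 usable)


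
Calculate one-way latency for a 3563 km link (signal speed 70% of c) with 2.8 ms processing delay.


Speed = 0.7 * 3e5 km/s = 210000 km/s
Propagation delay = 3563 / 210000 = 0.017 s = 16.9667 ms
Processing delay = 2.8 ms
Total one-way latency = 19.7667 ms


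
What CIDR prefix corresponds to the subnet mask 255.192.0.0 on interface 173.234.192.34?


Binary: 11111111.11000000.00000000.00000000
Count leading 1s
Prefix: /10


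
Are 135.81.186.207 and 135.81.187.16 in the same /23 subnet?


Mask: 255.255.254.0
135.81.186.207 AND mask = 135.81.186.0
135.81.187.16 AND mask = 135.81.186.0
Yes, same subnet (135.81.186.0)


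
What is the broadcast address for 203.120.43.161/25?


Network: 203.120.43.128/25
Host bits = 7
Set all host bits to 1:
Broadcast: 203.120.43.255


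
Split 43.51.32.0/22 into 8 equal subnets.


New prefix = 22 + 3 = 25
Each subnet has 128 addresses
  43.51.32.0/25
  43.51.32.128/25
  43.51.33.0/25
  43.51.33.128/25
  43.51.34.0/25
  43.51.34.128/25
  43.51.35.0/25
  43.51.35.128/25
Subnets: 43.51.32.0/25, 43.51.32.128/25, 43.51.33.0/25, 43.51.33.128/25, 43.51.34.0/25, 43.51.34.128/25, 43.51.35.0/25, 43.51.35.128/25


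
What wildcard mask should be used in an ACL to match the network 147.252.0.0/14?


Subnet mask: 255.252.0.0
Wildcard = 255.255.255.255 - subnet mask
255 - 255 = 0
255 - 252 = 3
255 - 0 = 255
255 - 0 = 255
Wildcard: 0.3.255.255


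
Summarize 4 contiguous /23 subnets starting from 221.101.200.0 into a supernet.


Original prefix: /23
Number of subnets: 4 = 2^2
New prefix = 23 - 2 = 21
Supernet: 221.101.200.0/21


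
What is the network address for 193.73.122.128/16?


IP:   11000001.01001001.01111010.10000000
Mask: 11111111.11111111.00000000.00000000
AND operation:
Net:  11000001.01001001.00000000.00000000
Network: 193.73.0.0/16


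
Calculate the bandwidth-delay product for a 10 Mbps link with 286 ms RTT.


BDP = bandwidth * RTT
= 10 Mbps * 286 ms
= 10 * 1e6 * 286 / 1000 bits
= 2860000 bits
= 357500 bytes
= 349.1211 KB
BDP = 2860000 bits (357500 bytes)


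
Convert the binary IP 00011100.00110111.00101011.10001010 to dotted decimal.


00011100 = 28
00110111 = 55
00101011 = 43
10001010 = 138
IP: 28.55.43.138


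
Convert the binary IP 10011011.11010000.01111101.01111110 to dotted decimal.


10011011 = 155
11010000 = 208
01111101 = 125
01111110 = 126
IP: 155.208.125.126


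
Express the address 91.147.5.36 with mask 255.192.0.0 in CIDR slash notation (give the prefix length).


Binary: 11111111.11000000.00000000.00000000
Count leading 1s
Prefix: /10


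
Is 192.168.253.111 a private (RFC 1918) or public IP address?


RFC 1918 private ranges:
  10.0.0.0/8 (10.0.0.0 - 10.255.255.255)
  172.16.0.0/12 (172.16.0.0 - 172.31.255.255)
  192.168.0.0/16 (192.168.0.0 - 192.168.255.255)
Private (in 192.168.0.0/16)


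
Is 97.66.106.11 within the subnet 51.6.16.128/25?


Subnet network: 51.6.16.128
Test IP AND mask: 97.66.106.0
No, 97.66.106.11 is not in 51.6.16.128/25


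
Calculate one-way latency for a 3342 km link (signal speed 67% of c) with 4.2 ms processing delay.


Speed = 0.67 * 3e5 km/s = 201000 km/s
Propagation delay = 3342 / 201000 = 0.0166 s = 16.6269 ms
Processing delay = 4.2 ms
Total one-way latency = 20.8269 ms


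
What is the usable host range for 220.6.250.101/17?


Network: 220.6.128.0
Broadcast: 220.6.255.255
First usable = network + 1
Last usable = broadcast - 1
Range: 220.6.128.1 to 220.6.255.254


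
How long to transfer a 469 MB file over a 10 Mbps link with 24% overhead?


Effective throughput = 10 * (1 - 24/100) = 7.6 Mbps
File size in Mb = 469 * 8 = 3752 Mb
Time = 3752 / 7.6
Time = 493.6842 seconds


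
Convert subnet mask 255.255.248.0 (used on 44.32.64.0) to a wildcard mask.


Subnet mask: 255.255.248.0
Wildcard = 255.255.255.255 - subnet mask
255 - 255 = 0
255 - 255 = 0
255 - 248 = 7
255 - 0 = 255
Wildcard: 0.0.7.255


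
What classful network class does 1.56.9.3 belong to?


First octet: 1
Binary: 00000001
0xxxxxxx -> Class A (1-126)
Class A, default mask 255.0.0.0 (/8)


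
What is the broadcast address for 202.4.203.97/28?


Network: 202.4.203.96/28
Host bits = 4
Set all host bits to 1:
Broadcast: 202.4.203.111


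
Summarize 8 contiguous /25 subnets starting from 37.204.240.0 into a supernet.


Original prefix: /25
Number of subnets: 8 = 2^3
New prefix = 25 - 3 = 22
Supernet: 37.204.240.0/22


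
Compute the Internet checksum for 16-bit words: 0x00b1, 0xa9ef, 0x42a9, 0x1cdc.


Sum all words (with carry folding):
+ 0x00b1 = 0x00b1
+ 0xa9ef = 0xaaa0
+ 0x42a9 = 0xed49
+ 0x1cdc = 0x0a26
One's complement: ~0x0a26
Checksum = 0xf5d9


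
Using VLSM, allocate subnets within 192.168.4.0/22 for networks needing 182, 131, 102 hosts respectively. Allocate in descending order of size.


182 hosts -> /24 (254 usable): 192.168.4.0/24
131 hosts -> /24 (254 usable): 192.168.5.0/24
102 hosts -> /25 (126 usable): 192.168.6.0/25
Allocation: 192.168.4.0/24 (182 hosts, 254 usable); 192.168.5.0/24 (131 hosts, 254 usable); 192.168.6.0/25 (102 hosts, 126 usable)


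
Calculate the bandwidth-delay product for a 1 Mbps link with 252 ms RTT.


BDP = bandwidth * RTT
= 1 Mbps * 252 ms
= 1 * 1e6 * 252 / 1000 bits
= 252000 bits
= 31500 bytes
= 30.7617 KB
BDP = 252000 bits (31500 bytes)


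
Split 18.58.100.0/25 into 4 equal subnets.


New prefix = 25 + 2 = 27
Each subnet has 32 addresses
  18.58.100.0/27
  18.58.100.32/27
  18.58.100.64/27
  18.58.100.96/27
Subnets: 18.58.100.0/27, 18.58.100.32/27, 18.58.100.64/27, 18.58.100.96/27


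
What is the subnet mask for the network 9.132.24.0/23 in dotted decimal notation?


/23 means 23 network bits, 9 host bits
Binary: 11111111111111111111111000000000
Mask: 255.255.254.0


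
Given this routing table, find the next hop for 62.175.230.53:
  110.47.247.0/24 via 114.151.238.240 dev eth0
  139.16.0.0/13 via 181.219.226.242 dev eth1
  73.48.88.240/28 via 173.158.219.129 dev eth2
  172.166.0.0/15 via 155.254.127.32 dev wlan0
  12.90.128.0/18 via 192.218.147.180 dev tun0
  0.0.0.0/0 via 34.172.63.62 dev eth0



Longest prefix match for 62.175.230.53:
  /24 110.47.247.0: no
  /13 139.16.0.0: no
  /28 73.48.88.240: no
  /15 172.166.0.0: no
  /18 12.90.128.0: no
  /0 0.0.0.0: MATCH
Selected: next-hop 34.172.63.62 via eth0 (matched /0)


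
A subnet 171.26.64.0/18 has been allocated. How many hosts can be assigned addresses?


Host bits = 32 - 18 = 14
Total addresses = 2^14 = 16384
Usable = total - 2 (network and broadcast)
Usable hosts: 16382


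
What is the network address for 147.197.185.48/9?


IP:   10010011.11000101.10111001.00110000
Mask: 11111111.10000000.00000000.00000000
AND operation:
Net:  10010011.10000000.00000000.00000000
Network: 147.128.0.0/9


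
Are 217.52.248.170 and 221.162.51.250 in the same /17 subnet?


Mask: 255.255.128.0
217.52.248.170 AND mask = 217.52.128.0
221.162.51.250 AND mask = 221.162.0.0
No, different subnets (217.52.128.0 vs 221.162.0.0)


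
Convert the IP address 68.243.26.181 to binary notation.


68 = 01000100
243 = 11110011
26 = 00011010
181 = 10110101
Binary: 01000100.11110011.00011010.10110101


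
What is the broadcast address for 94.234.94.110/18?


Network: 94.234.64.0/18
Host bits = 14
Set all host bits to 1:
Broadcast: 94.234.127.255


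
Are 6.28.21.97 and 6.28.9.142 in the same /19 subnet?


Mask: 255.255.224.0
6.28.21.97 AND mask = 6.28.0.0
6.28.9.142 AND mask = 6.28.0.0
Yes, same subnet (6.28.0.0)


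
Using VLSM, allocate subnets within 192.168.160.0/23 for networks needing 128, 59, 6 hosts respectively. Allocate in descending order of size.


128 hosts -> /24 (254 usable): 192.168.160.0/24
59 hosts -> /26 (62 usable): 192.168.161.0/26
6 hosts -> /29 (6 usable): 192.168.161.64/29
Allocation: 192.168.160.0/24 (128 hosts, 254 usable); 192.168.161.0/26 (59 hosts, 62 usable); 192.168.161.64/29 (6 hosts, 6 usable)


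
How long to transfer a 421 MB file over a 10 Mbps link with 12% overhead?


Effective throughput = 10 * (1 - 12/100) = 8.8 Mbps
File size in Mb = 421 * 8 = 3368 Mb
Time = 3368 / 8.8
Time = 382.7273 seconds


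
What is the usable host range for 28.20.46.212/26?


Network: 28.20.46.192
Broadcast: 28.20.46.255
First usable = network + 1
Last usable = broadcast - 1
Range: 28.20.46.193 to 28.20.46.254


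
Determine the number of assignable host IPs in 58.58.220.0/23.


Host bits = 32 - 23 = 9
Total addresses = 2^9 = 512
Usable = total - 2 (network and broadcast)
Usable hosts: 510


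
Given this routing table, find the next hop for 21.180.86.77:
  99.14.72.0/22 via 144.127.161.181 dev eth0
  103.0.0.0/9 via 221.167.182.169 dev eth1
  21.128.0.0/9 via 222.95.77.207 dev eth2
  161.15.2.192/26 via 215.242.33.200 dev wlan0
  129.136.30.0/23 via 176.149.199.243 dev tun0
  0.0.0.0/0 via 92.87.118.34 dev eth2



Longest prefix match for 21.180.86.77:
  /22 99.14.72.0: no
  /9 103.0.0.0: no
  /9 21.128.0.0: MATCH
  /26 161.15.2.192: no
  /23 129.136.30.0: no
  /0 0.0.0.0: MATCH
Selected: next-hop 222.95.77.207 via eth2 (matched /9)


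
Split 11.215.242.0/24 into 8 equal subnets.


New prefix = 24 + 3 = 27
Each subnet has 32 addresses
  11.215.242.0/27
  11.215.242.32/27
  11.215.242.64/27
  11.215.242.96/27
  11.215.242.128/27
  11.215.242.160/27
  11.215.242.192/27
  11.215.242.224/27
Subnets: 11.215.242.0/27, 11.215.242.32/27, 11.215.242.64/27, 11.215.242.96/27, 11.215.242.128/27, 11.215.242.160/27, 11.215.242.192/27, 11.215.242.224/27


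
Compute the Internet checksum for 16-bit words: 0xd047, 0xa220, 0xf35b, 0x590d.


Sum all words (with carry folding):
+ 0xd047 = 0xd047
+ 0xa220 = 0x7268
+ 0xf35b = 0x65c4
+ 0x590d = 0xbed1
One's complement: ~0xbed1
Checksum = 0x412e


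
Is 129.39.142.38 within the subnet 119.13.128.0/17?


Subnet network: 119.13.128.0
Test IP AND mask: 129.39.128.0
No, 129.39.142.38 is not in 119.13.128.0/17


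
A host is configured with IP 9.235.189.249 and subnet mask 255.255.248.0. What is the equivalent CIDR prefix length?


Binary: 11111111.11111111.11111000.00000000
Count leading 1s
Prefix: /21


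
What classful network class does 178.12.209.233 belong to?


First octet: 178
Binary: 10110010
10xxxxxx -> Class B (128-191)
Class B, default mask 255.255.0.0 (/16)


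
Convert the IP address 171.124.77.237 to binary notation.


171 = 10101011
124 = 01111100
77 = 01001101
237 = 11101101
Binary: 10101011.01111100.01001101.11101101


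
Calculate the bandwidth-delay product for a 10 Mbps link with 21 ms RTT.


BDP = bandwidth * RTT
= 10 Mbps * 21 ms
= 10 * 1e6 * 21 / 1000 bits
= 210000 bits
= 26250 bytes
= 25.6348 KB
BDP = 210000 bits (26250 bytes)


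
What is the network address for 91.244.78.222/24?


IP:   01011011.11110100.01001110.11011110
Mask: 11111111.11111111.11111111.00000000
AND operation:
Net:  01011011.11110100.01001110.00000000
Network: 91.244.78.0/24


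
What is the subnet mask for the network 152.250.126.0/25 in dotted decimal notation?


/25 means 25 network bits, 7 host bits
Binary: 11111111111111111111111110000000
Mask: 255.255.255.128


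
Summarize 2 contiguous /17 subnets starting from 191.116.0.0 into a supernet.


Original prefix: /17
Number of subnets: 2 = 2^1
New prefix = 17 - 1 = 16
Supernet: 191.116.0.0/16


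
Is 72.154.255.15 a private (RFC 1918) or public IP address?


RFC 1918 private ranges:
  10.0.0.0/8 (10.0.0.0 - 10.255.255.255)
  172.16.0.0/12 (172.16.0.0 - 172.31.255.255)
  192.168.0.0/16 (192.168.0.0 - 192.168.255.255)
Public (not in any RFC 1918 range)


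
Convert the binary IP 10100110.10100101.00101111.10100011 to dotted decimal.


10100110 = 166
10100101 = 165
00101111 = 47
10100011 = 163
IP: 166.165.47.163


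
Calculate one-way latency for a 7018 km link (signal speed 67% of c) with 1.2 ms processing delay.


Speed = 0.67 * 3e5 km/s = 201000 km/s
Propagation delay = 7018 / 201000 = 0.0349 s = 34.9154 ms
Processing delay = 1.2 ms
Total one-way latency = 36.1154 ms


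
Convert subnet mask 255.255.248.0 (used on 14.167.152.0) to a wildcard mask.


Subnet mask: 255.255.248.0
Wildcard = 255.255.255.255 - subnet mask
255 - 255 = 0
255 - 255 = 0
255 - 248 = 7
255 - 0 = 255
Wildcard: 0.0.7.255


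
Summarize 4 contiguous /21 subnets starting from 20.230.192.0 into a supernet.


Original prefix: /21
Number of subnets: 4 = 2^2
New prefix = 21 - 2 = 19
Supernet: 20.230.192.0/19


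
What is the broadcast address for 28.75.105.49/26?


Network: 28.75.105.0/26
Host bits = 6
Set all host bits to 1:
Broadcast: 28.75.105.63


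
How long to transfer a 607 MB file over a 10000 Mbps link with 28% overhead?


Effective throughput = 10000 * (1 - 28/100) = 7200 Mbps
File size in Mb = 607 * 8 = 4856 Mb
Time = 4856 / 7200
Time = 0.6744 seconds


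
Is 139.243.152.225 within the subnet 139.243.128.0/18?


Subnet network: 139.243.128.0
Test IP AND mask: 139.243.128.0
Yes, 139.243.152.225 is in 139.243.128.0/18


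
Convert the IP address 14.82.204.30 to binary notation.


14 = 00001110
82 = 01010010
204 = 11001100
30 = 00011110
Binary: 00001110.01010010.11001100.00011110


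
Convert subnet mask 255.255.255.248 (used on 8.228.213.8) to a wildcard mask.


Subnet mask: 255.255.255.248
Wildcard = 255.255.255.255 - subnet mask
255 - 255 = 0
255 - 255 = 0
255 - 255 = 0
255 - 248 = 7
Wildcard: 0.0.0.7


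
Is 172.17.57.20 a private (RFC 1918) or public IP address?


RFC 1918 private ranges:
  10.0.0.0/8 (10.0.0.0 - 10.255.255.255)
  172.16.0.0/12 (172.16.0.0 - 172.31.255.255)
  192.168.0.0/16 (192.168.0.0 - 192.168.255.255)
Private (in 172.16.0.0/12)


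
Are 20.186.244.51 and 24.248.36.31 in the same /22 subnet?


Mask: 255.255.252.0
20.186.244.51 AND mask = 20.186.244.0
24.248.36.31 AND mask = 24.248.36.0
No, different subnets (20.186.244.0 vs 24.248.36.0)


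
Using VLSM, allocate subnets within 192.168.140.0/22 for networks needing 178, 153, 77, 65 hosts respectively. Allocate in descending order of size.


178 hosts -> /24 (254 usable): 192.168.140.0/24
153 hosts -> /24 (254 usable): 192.168.141.0/24
77 hosts -> /25 (126 usable): 192.168.142.0/25
65 hosts -> /25 (126 usable): 192.168.142.128/25
Allocation: 192.168.140.0/24 (178 hosts, 254 usable); 192.168.141.0/24 (153 hosts, 254 usable); 192.168.142.0/25 (77 hosts, 126 usable); 192.168.142.128/25 (65 hosts, 126 usable)


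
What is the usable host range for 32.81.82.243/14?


Network: 32.80.0.0
Broadcast: 32.83.255.255
First usable = network + 1
Last usable = broadcast - 1
Range: 32.80.0.1 to 32.83.255.254


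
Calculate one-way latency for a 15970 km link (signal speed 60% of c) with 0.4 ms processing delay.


Speed = 0.6 * 3e5 km/s = 180000 km/s
Propagation delay = 15970 / 180000 = 0.0887 s = 88.7222 ms
Processing delay = 0.4 ms
Total one-way latency = 89.1222 ms


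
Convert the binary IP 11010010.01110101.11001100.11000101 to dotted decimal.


11010010 = 210
01110101 = 117
11001100 = 204
11000101 = 197
IP: 210.117.204.197


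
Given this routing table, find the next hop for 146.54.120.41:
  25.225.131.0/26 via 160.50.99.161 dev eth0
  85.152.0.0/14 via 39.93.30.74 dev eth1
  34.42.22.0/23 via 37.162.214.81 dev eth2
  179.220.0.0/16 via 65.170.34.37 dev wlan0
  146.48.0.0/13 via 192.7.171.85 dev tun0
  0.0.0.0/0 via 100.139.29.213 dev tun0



Longest prefix match for 146.54.120.41:
  /26 25.225.131.0: no
  /14 85.152.0.0: no
  /23 34.42.22.0: no
  /16 179.220.0.0: no
  /13 146.48.0.0: MATCH
  /0 0.0.0.0: MATCH
Selected: next-hop 192.7.171.85 via tun0 (matched /13)


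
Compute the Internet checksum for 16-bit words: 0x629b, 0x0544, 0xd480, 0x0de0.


Sum all words (with carry folding):
+ 0x629b = 0x629b
+ 0x0544 = 0x67df
+ 0xd480 = 0x3c60
+ 0x0de0 = 0x4a40
One's complement: ~0x4a40
Checksum = 0xb5bf


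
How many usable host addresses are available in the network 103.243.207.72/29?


Host bits = 32 - 29 = 3
Total addresses = 2^3 = 8
Usable = total - 2 (network and broadcast)
Usable hosts: 6


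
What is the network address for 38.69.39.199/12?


IP:   00100110.01000101.00100111.11000111
Mask: 11111111.11110000.00000000.00000000
AND operation:
Net:  00100110.01000000.00000000.00000000
Network: 38.64.0.0/12


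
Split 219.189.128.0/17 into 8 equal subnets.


New prefix = 17 + 3 = 20
Each subnet has 4096 addresses
  219.189.128.0/20
  219.189.144.0/20
  219.189.160.0/20
  219.189.176.0/20
  219.189.192.0/20
  219.189.208.0/20
  219.189.224.0/20
  219.189.240.0/20
Subnets: 219.189.128.0/20, 219.189.144.0/20, 219.189.160.0/20, 219.189.176.0/20, 219.189.192.0/20, 219.189.208.0/20, 219.189.224.0/20, 219.189.240.0/20


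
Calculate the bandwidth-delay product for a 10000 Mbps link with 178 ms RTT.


BDP = bandwidth * RTT
= 10000 Mbps * 178 ms
= 10000 * 1e6 * 178 / 1000 bits
= 1780000000 bits
= 222500000 bytes
= 217285.1562 KB
BDP = 1780000000 bits (222500000 bytes)


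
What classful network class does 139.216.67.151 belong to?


First octet: 139
Binary: 10001011
10xxxxxx -> Class B (128-191)
Class B, default mask 255.255.0.0 (/16)


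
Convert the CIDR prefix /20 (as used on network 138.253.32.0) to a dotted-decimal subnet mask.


/20 means 20 network bits, 12 host bits
Binary: 11111111111111111111000000000000
Mask: 255.255.240.0


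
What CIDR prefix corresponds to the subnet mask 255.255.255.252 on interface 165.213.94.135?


Binary: 11111111.11111111.11111111.11111100
Count leading 1s
Prefix: /30


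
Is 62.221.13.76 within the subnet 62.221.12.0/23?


Subnet network: 62.221.12.0
Test IP AND mask: 62.221.12.0
Yes, 62.221.13.76 is in 62.221.12.0/23


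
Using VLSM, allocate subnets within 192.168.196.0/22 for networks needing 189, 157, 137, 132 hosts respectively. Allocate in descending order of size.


189 hosts -> /24 (254 usable): 192.168.196.0/24
157 hosts -> /24 (254 usable): 192.168.197.0/24
137 hosts -> /24 (254 usable): 192.168.198.0/24
132 hosts -> /24 (254 usable): 192.168.199.0/24
Allocation: 192.168.196.0/24 (189 hosts, 254 usable); 192.168.197.0/24 (157 hosts, 254 usable); 192.168.198.0/24 (137 hosts, 254 usable); 192.168.199.0/24 (132 hosts, 254 usable)


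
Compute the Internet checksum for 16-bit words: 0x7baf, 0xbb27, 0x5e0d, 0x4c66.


Sum all words (with carry folding):
+ 0x7baf = 0x7baf
+ 0xbb27 = 0x36d7
+ 0x5e0d = 0x94e4
+ 0x4c66 = 0xe14a
One's complement: ~0xe14a
Checksum = 0x1eb5


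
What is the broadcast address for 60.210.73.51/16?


Network: 60.210.0.0/16
Host bits = 16
Set all host bits to 1:
Broadcast: 60.210.255.255


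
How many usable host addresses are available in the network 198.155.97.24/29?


Host bits = 32 - 29 = 3
Total addresses = 2^3 = 8
Usable = total - 2 (network and broadcast)
Usable hosts: 6


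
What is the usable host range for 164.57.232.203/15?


Network: 164.56.0.0
Broadcast: 164.57.255.255
First usable = network + 1
Last usable = broadcast - 1
Range: 164.56.0.1 to 164.57.255.254


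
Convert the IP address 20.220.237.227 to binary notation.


20 = 00010100
220 = 11011100
237 = 11101101
227 = 11100011
Binary: 00010100.11011100.11101101.11100011


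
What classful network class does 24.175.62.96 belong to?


First octet: 24
Binary: 00011000
0xxxxxxx -> Class A (1-126)
Class A, default mask 255.0.0.0 (/8)


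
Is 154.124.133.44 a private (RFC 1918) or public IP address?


RFC 1918 private ranges:
  10.0.0.0/8 (10.0.0.0 - 10.255.255.255)
  172.16.0.0/12 (172.16.0.0 - 172.31.255.255)
  192.168.0.0/16 (192.168.0.0 - 192.168.255.255)
Public (not in any RFC 1918 range)


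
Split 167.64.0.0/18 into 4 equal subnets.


New prefix = 18 + 2 = 20
Each subnet has 4096 addresses
  167.64.0.0/20
  167.64.16.0/20
  167.64.32.0/20
  167.64.48.0/20
Subnets: 167.64.0.0/20, 167.64.16.0/20, 167.64.32.0/20, 167.64.48.0/20


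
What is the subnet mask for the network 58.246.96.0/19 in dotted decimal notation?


/19 means 19 network bits, 13 host bits
Binary: 11111111111111111110000000000000
Mask: 255.255.224.0


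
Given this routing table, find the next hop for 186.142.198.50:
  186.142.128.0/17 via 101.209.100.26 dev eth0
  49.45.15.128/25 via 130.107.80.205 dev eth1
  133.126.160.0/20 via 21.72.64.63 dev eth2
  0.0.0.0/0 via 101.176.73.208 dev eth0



Longest prefix match for 186.142.198.50:
  /17 186.142.128.0: MATCH
  /25 49.45.15.128: no
  /20 133.126.160.0: no
  /0 0.0.0.0: MATCH
Selected: next-hop 101.209.100.26 via eth0 (matched /17)


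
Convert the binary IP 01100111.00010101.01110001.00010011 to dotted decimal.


01100111 = 103
00010101 = 21
01110001 = 113
00010011 = 19
IP: 103.21.113.19


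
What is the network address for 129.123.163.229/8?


IP:   10000001.01111011.10100011.11100101
Mask: 11111111.00000000.00000000.00000000
AND operation:
Net:  10000001.00000000.00000000.00000000
Network: 129.0.0.0/8


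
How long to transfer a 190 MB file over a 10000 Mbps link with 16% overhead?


Effective throughput = 10000 * (1 - 16/100) = 8400 Mbps
File size in Mb = 190 * 8 = 1520 Mb
Time = 1520 / 8400
Time = 0.181 seconds


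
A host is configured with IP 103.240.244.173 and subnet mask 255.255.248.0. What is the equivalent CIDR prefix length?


Binary: 11111111.11111111.11111000.00000000
Count leading 1s
Prefix: /21


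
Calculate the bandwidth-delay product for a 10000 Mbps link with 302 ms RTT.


BDP = bandwidth * RTT
= 10000 Mbps * 302 ms
= 10000 * 1e6 * 302 / 1000 bits
= 3020000000 bits
= 377500000 bytes
= 368652.3438 KB
BDP = 3020000000 bits (377500000 bytes)


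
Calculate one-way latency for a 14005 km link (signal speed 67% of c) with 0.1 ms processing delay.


Speed = 0.67 * 3e5 km/s = 201000 km/s
Propagation delay = 14005 / 201000 = 0.0697 s = 69.6766 ms
Processing delay = 0.1 ms
Total one-way latency = 69.7766 ms


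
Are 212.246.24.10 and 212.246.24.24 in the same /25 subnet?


Mask: 255.255.255.128
212.246.24.10 AND mask = 212.246.24.0
212.246.24.24 AND mask = 212.246.24.0
Yes, same subnet (212.246.24.0)


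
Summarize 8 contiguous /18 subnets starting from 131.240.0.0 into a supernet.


Original prefix: /18
Number of subnets: 8 = 2^3
New prefix = 18 - 3 = 15
Supernet: 131.240.0.0/15


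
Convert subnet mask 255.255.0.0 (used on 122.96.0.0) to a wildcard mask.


Subnet mask: 255.255.0.0
Wildcard = 255.255.255.255 - subnet mask
255 - 255 = 0
255 - 255 = 0
255 - 0 = 255
255 - 0 = 255
Wildcard: 0.0.255.255


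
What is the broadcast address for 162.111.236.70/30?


Network: 162.111.236.68/30
Host bits = 2
Set all host bits to 1:
Broadcast: 162.111.236.71


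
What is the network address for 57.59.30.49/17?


IP:   00111001.00111011.00011110.00110001
Mask: 11111111.11111111.10000000.00000000
AND operation:
Net:  00111001.00111011.00000000.00000000
Network: 57.59.0.0/17


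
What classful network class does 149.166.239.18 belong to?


First octet: 149
Binary: 10010101
10xxxxxx -> Class B (128-191)
Class B, default mask 255.255.0.0 (/16)


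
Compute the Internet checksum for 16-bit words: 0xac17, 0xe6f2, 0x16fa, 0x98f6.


Sum all words (with carry folding):
+ 0xac17 = 0xac17
+ 0xe6f2 = 0x930a
+ 0x16fa = 0xaa04
+ 0x98f6 = 0x42fb
One's complement: ~0x42fb
Checksum = 0xbd04


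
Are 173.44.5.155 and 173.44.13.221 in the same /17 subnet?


Mask: 255.255.128.0
173.44.5.155 AND mask = 173.44.0.0
173.44.13.221 AND mask = 173.44.0.0
Yes, same subnet (173.44.0.0)


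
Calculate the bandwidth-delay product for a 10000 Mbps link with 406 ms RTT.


BDP = bandwidth * RTT
= 10000 Mbps * 406 ms
= 10000 * 1e6 * 406 / 1000 bits
= 4060000000 bits
= 507500000 bytes
= 495605.4688 KB
BDP = 4060000000 bits (507500000 bytes)


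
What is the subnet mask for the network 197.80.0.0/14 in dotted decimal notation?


/14 means 14 network bits, 18 host bits
Binary: 11111111111111000000000000000000
Mask: 255.252.0.0


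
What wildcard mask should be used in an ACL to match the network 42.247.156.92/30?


Subnet mask: 255.255.255.252
Wildcard = 255.255.255.255 - subnet mask
255 - 255 = 0
255 - 255 = 0
255 - 255 = 0
255 - 252 = 3
Wildcard: 0.0.0.3


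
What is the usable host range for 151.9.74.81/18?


Network: 151.9.64.0
Broadcast: 151.9.127.255
First usable = network + 1
Last usable = broadcast - 1
Range: 151.9.64.1 to 151.9.127.254


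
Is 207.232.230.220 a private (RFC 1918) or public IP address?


RFC 1918 private ranges:
  10.0.0.0/8 (10.0.0.0 - 10.255.255.255)
  172.16.0.0/12 (172.16.0.0 - 172.31.255.255)
  192.168.0.0/16 (192.168.0.0 - 192.168.255.255)
Public (not in any RFC 1918 range)


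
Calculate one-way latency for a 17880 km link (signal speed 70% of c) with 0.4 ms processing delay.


Speed = 0.7 * 3e5 km/s = 210000 km/s
Propagation delay = 17880 / 210000 = 0.0851 s = 85.1429 ms
Processing delay = 0.4 ms
Total one-way latency = 85.5429 ms


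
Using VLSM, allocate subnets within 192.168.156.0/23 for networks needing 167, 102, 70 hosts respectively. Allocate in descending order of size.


167 hosts -> /24 (254 usable): 192.168.156.0/24
102 hosts -> /25 (126 usable): 192.168.157.0/25
70 hosts -> /25 (126 usable): 192.168.157.128/25
Allocation: 192.168.156.0/24 (167 hosts, 254 usable); 192.168.157.0/25 (102 hosts, 126 usable); 192.168.157.128/25 (70 hosts, 126 usable)


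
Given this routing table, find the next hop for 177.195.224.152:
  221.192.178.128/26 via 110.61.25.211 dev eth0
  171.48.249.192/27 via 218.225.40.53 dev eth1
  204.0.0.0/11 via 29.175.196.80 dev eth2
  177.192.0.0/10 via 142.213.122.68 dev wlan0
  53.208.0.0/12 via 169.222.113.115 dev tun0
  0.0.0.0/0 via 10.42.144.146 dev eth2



Longest prefix match for 177.195.224.152:
  /26 221.192.178.128: no
  /27 171.48.249.192: no
  /11 204.0.0.0: no
  /10 177.192.0.0: MATCH
  /12 53.208.0.0: no
  /0 0.0.0.0: MATCH
Selected: next-hop 142.213.122.68 via wlan0 (matched /10)


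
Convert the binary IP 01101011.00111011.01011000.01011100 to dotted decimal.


01101011 = 107
00111011 = 59
01011000 = 88
01011100 = 92
IP: 107.59.88.92


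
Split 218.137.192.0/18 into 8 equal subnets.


New prefix = 18 + 3 = 21
Each subnet has 2048 addresses
  218.137.192.0/21
  218.137.200.0/21
  218.137.208.0/21
  218.137.216.0/21
  218.137.224.0/21
  218.137.232.0/21
  218.137.240.0/21
  218.137.248.0/21
Subnets: 218.137.192.0/21, 218.137.200.0/21, 218.137.208.0/21, 218.137.216.0/21, 218.137.224.0/21, 218.137.232.0/21, 218.137.240.0/21, 218.137.248.0/21


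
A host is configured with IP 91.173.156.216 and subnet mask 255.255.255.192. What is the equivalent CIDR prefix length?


Binary: 11111111.11111111.11111111.11000000
Count leading 1s
Prefix: /26


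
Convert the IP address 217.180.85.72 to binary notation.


217 = 11011001
180 = 10110100
85 = 01010101
72 = 01001000
Binary: 11011001.10110100.01010101.01001000


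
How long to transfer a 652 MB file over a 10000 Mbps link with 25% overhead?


Effective throughput = 10000 * (1 - 25/100) = 7500 Mbps
File size in Mb = 652 * 8 = 5216 Mb
Time = 5216 / 7500
Time = 0.6955 seconds


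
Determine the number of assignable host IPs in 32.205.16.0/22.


Host bits = 32 - 22 = 10
Total addresses = 2^10 = 1024
Usable = total - 2 (network and broadcast)
Usable hosts: 1022


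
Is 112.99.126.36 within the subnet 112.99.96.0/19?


Subnet network: 112.99.96.0
Test IP AND mask: 112.99.96.0
Yes, 112.99.126.36 is in 112.99.96.0/19


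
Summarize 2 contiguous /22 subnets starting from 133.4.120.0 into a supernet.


Original prefix: /22
Number of subnets: 2 = 2^1
New prefix = 22 - 1 = 21
Supernet: 133.4.120.0/21


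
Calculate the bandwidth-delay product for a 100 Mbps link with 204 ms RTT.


BDP = bandwidth * RTT
= 100 Mbps * 204 ms
= 100 * 1e6 * 204 / 1000 bits
= 20400000 bits
= 2550000 bytes
= 2490.2344 KB
BDP = 20400000 bits (2550000 bytes)


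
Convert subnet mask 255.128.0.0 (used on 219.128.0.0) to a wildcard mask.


Subnet mask: 255.128.0.0
Wildcard = 255.255.255.255 - subnet mask
255 - 255 = 0
255 - 128 = 127
255 - 0 = 255
255 - 0 = 255
Wildcard: 0.127.255.255


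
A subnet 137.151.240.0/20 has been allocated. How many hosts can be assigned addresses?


Host bits = 32 - 20 = 12
Total addresses = 2^12 = 4096
Usable = total - 2 (network and broadcast)
Usable hosts: 4094


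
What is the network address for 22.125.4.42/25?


IP:   00010110.01111101.00000100.00101010
Mask: 11111111.11111111.11111111.10000000
AND operation:
Net:  00010110.01111101.00000100.00000000
Network: 22.125.4.0/25


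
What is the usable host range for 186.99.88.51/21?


Network: 186.99.88.0
Broadcast: 186.99.95.255
First usable = network + 1
Last usable = broadcast - 1
Range: 186.99.88.1 to 186.99.95.254


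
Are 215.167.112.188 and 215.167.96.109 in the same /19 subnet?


Mask: 255.255.224.0
215.167.112.188 AND mask = 215.167.96.0
215.167.96.109 AND mask = 215.167.96.0
Yes, same subnet (215.167.96.0)


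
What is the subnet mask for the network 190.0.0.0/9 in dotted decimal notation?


/9 means 9 network bits, 23 host bits
Binary: 11111111100000000000000000000000
Mask: 255.128.0.0


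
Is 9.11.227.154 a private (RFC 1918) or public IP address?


RFC 1918 private ranges:
  10.0.0.0/8 (10.0.0.0 - 10.255.255.255)
  172.16.0.0/12 (172.16.0.0 - 172.31.255.255)
  192.168.0.0/16 (192.168.0.0 - 192.168.255.255)
Public (not in any RFC 1918 range)


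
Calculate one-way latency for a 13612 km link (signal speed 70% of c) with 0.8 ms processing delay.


Speed = 0.7 * 3e5 km/s = 210000 km/s
Propagation delay = 13612 / 210000 = 0.0648 s = 64.819 ms
Processing delay = 0.8 ms
Total one-way latency = 65.619 ms


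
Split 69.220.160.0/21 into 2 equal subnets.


New prefix = 21 + 1 = 22
Each subnet has 1024 addresses
  69.220.160.0/22
  69.220.164.0/22
Subnets: 69.220.160.0/22, 69.220.164.0/22


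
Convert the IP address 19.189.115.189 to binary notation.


19 = 00010011
189 = 10111101
115 = 01110011
189 = 10111101
Binary: 00010011.10111101.01110011.10111101


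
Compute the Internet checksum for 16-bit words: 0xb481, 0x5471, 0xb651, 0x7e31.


Sum all words (with carry folding):
+ 0xb481 = 0xb481
+ 0x5471 = 0x08f3
+ 0xb651 = 0xbf44
+ 0x7e31 = 0x3d76
One's complement: ~0x3d76
Checksum = 0xc289


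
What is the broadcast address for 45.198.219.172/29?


Network: 45.198.219.168/29
Host bits = 3
Set all host bits to 1:
Broadcast: 45.198.219.175


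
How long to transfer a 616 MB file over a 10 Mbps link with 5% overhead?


Effective throughput = 10 * (1 - 5/100) = 9.5 Mbps
File size in Mb = 616 * 8 = 4928 Mb
Time = 4928 / 9.5
Time = 518.7368 seconds


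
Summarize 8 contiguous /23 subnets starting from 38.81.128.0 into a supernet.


Original prefix: /23
Number of subnets: 8 = 2^3
New prefix = 23 - 3 = 20
Supernet: 38.81.128.0/20


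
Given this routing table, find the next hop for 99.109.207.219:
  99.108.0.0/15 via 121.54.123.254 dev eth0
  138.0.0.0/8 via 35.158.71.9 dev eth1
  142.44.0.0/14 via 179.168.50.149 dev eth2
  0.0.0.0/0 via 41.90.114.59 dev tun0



Longest prefix match for 99.109.207.219:
  /15 99.108.0.0: MATCH
  /8 138.0.0.0: no
  /14 142.44.0.0: no
  /0 0.0.0.0: MATCH
Selected: next-hop 121.54.123.254 via eth0 (matched /15)


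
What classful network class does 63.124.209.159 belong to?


First octet: 63
Binary: 00111111
0xxxxxxx -> Class A (1-126)
Class A, default mask 255.0.0.0 (/8)


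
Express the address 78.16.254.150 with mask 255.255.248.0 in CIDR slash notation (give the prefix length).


Binary: 11111111.11111111.11111000.00000000
Count leading 1s
Prefix: /21


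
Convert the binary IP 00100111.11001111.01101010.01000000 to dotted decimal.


00100111 = 39
11001111 = 207
01101010 = 106
01000000 = 64
IP: 39.207.106.64


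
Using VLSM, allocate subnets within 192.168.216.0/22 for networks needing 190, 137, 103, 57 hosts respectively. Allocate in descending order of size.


190 hosts -> /24 (254 usable): 192.168.216.0/24
137 hosts -> /24 (254 usable): 192.168.217.0/24
103 hosts -> /25 (126 usable): 192.168.218.0/25
57 hosts -> /26 (62 usable): 192.168.218.128/26
Allocation: 192.168.216.0/24 (190 hosts, 254 usable); 192.168.217.0/24 (137 hosts, 254 usable); 192.168.218.0/25 (103 hosts, 126 usable); 192.168.218.128/26 (57 hosts, 62 usable)


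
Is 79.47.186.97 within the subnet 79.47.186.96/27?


Subnet network: 79.47.186.96
Test IP AND mask: 79.47.186.96
Yes, 79.47.186.97 is in 79.47.186.96/27


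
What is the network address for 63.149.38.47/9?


IP:   00111111.10010101.00100110.00101111
Mask: 11111111.10000000.00000000.00000000
AND operation:
Net:  00111111.10000000.00000000.00000000
Network: 63.128.0.0/9


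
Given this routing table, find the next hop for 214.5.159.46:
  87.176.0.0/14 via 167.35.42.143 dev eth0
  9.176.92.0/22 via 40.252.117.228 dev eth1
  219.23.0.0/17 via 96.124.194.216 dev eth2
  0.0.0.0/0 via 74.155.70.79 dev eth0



Longest prefix match for 214.5.159.46:
  /14 87.176.0.0: no
  /22 9.176.92.0: no
  /17 219.23.0.0: no
  /0 0.0.0.0: MATCH
Selected: next-hop 74.155.70.79 via eth0 (matched /0)


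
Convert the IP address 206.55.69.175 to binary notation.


206 = 11001110
55 = 00110111
69 = 01000101
175 = 10101111
Binary: 11001110.00110111.01000101.10101111


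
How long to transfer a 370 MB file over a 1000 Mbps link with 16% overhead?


Effective throughput = 1000 * (1 - 16/100) = 840 Mbps
File size in Mb = 370 * 8 = 2960 Mb
Time = 2960 / 840
Time = 3.5238 seconds


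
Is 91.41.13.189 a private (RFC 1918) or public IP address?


RFC 1918 private ranges:
  10.0.0.0/8 (10.0.0.0 - 10.255.255.255)
  172.16.0.0/12 (172.16.0.0 - 172.31.255.255)
  192.168.0.0/16 (192.168.0.0 - 192.168.255.255)
Public (not in any RFC 1918 range)


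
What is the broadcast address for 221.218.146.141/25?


Network: 221.218.146.128/25
Host bits = 7
Set all host bits to 1:
Broadcast: 221.218.146.255


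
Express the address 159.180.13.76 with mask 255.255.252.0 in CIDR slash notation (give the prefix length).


Binary: 11111111.11111111.11111100.00000000
Count leading 1s
Prefix: /22


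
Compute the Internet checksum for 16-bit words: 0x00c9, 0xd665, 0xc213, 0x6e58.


Sum all words (with carry folding):
+ 0x00c9 = 0x00c9
+ 0xd665 = 0xd72e
+ 0xc213 = 0x9942
+ 0x6e58 = 0x079b
One's complement: ~0x079b
Checksum = 0xf864


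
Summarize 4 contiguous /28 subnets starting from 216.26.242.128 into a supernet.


Original prefix: /28
Number of subnets: 4 = 2^2
New prefix = 28 - 2 = 26
Supernet: 216.26.242.128/26


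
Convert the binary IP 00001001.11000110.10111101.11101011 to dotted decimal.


00001001 = 9
11000110 = 198
10111101 = 189
11101011 = 235
IP: 9.198.189.235


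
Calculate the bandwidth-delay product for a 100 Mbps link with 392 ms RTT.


BDP = bandwidth * RTT
= 100 Mbps * 392 ms
= 100 * 1e6 * 392 / 1000 bits
= 39200000 bits
= 4900000 bytes
= 4785.1562 KB
BDP = 39200000 bits (4900000 bytes)


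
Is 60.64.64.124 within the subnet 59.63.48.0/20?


Subnet network: 59.63.48.0
Test IP AND mask: 60.64.64.0
No, 60.64.64.124 is not in 59.63.48.0/20


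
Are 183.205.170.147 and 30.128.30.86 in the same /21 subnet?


Mask: 255.255.248.0
183.205.170.147 AND mask = 183.205.168.0
30.128.30.86 AND mask = 30.128.24.0
No, different subnets (183.205.168.0 vs 30.128.24.0)


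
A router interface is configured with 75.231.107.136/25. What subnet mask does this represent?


/25 means 25 network bits, 7 host bits
Binary: 11111111111111111111111110000000
Mask: 255.255.255.128


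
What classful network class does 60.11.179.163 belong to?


First octet: 60
Binary: 00111100
0xxxxxxx -> Class A (1-126)
Class A, default mask 255.0.0.0 (/8)


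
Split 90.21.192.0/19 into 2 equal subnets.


New prefix = 19 + 1 = 20
Each subnet has 4096 addresses
  90.21.192.0/20
  90.21.208.0/20
Subnets: 90.21.192.0/20, 90.21.208.0/20


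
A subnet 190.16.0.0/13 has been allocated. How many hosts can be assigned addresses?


Host bits = 32 - 13 = 19
Total addresses = 2^19 = 524288
Usable = total - 2 (network and broadcast)
Usable hosts: 524286


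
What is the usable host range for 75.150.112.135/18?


Network: 75.150.64.0
Broadcast: 75.150.127.255
First usable = network + 1
Last usable = broadcast - 1
Range: 75.150.64.1 to 75.150.127.254


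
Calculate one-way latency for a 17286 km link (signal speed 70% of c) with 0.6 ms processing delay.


Speed = 0.7 * 3e5 km/s = 210000 km/s
Propagation delay = 17286 / 210000 = 0.0823 s = 82.3143 ms
Processing delay = 0.6 ms
Total one-way latency = 82.9143 ms


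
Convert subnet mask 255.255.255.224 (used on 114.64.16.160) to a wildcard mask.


Subnet mask: 255.255.255.224
Wildcard = 255.255.255.255 - subnet mask
255 - 255 = 0
255 - 255 = 0
255 - 255 = 0
255 - 224 = 31
Wildcard: 0.0.0.31


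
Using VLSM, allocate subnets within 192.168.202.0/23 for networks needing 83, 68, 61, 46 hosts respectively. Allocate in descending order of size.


83 hosts -> /25 (126 usable): 192.168.202.0/25
68 hosts -> /25 (126 usable): 192.168.202.128/25
61 hosts -> /26 (62 usable): 192.168.203.0/26
46 hosts -> /26 (62 usable): 192.168.203.64/26
Allocation: 192.168.202.0/25 (83 hosts, 126 usable); 192.168.202.128/25 (68 hosts, 126 usable); 192.168.203.0/26 (61 hosts, 62 usable); 192.168.203.64/26 (46 hosts, 62 usable)
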